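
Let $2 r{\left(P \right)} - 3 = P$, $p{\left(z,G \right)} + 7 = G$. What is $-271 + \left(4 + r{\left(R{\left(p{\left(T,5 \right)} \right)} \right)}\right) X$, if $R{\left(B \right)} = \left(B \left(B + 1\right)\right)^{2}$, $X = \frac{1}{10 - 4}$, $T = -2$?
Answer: $- \frac{1079}{4} \approx -269.75$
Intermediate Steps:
$X = \frac{1}{6} \approx 0.16667$
$p{\left(z,G \right)} = -7 + G$
$R{\left(B \right)} = B^{2} \left(1 + B\right)^{2}$ ($R{\left(B \right)} = \left(B \left(1 + B\right)\right)^{2} = B^{2} \left(1 + B\right)^{2}$)
$r{\left(P \right)} = \frac{3}{2} + \frac{P}{2}$
$-271 + \left(4 + r{\left(R{\left(p{\left(T,5 \right)} \right)} \right)}\right) X = -271 + \left(4 + \left(\frac{3}{2} + \frac{\left(-7 + 5\right)^{2} \left(1 + \left(-7 + 5\right)\right)^{2}}{2}\right)\right) \frac{1}{6} = -271 + \left(4 + \left(\frac{3}{2} + \frac{\left(-2\right)^{2} \left(1 - 2\right)^{2}}{2}\right)\right) \frac{1}{6} = -271 + \left(4 + \left(\frac{3}{2} + \frac{4 \left(-1\right)^{2}}{2}\right)\right) \frac{1}{6} = -271 + \left(4 + \left(\frac{3}{2} + \frac{4 \cdot 1}{2}\right)\right) \frac{1}{6} = -271 + \left(4 + \left(\frac{3}{2} + \frac{1}{2} \cdot 4\right)\right) \frac{1}{6} = -271 + \left(4 + \left(\frac{3}{2} + 2\right)\right) \frac{1}{6} = -271 + \left(4 + \frac{7}{2}\right) \frac{1}{6} = -271 + \frac{15}{2} \cdot \frac{1}{6} = -271 + \frac{5}{4} = - \frac{1079}{4}$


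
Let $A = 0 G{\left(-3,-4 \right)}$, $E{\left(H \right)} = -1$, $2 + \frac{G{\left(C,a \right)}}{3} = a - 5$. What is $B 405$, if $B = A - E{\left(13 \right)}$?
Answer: $405$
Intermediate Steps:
$G{\left(C,a \right)} = -21 + 3 a$ ($G{\left(C,a \right)} = -6 + 3 \left(a - 5\right) = -6 + 3 \left(-5 + a\right) = -6 + \left(-15 + 3 a\right) = -21 + 3 a$)
$A = 0$ ($A = 0 \left(-21 + 3 \left(-4\right)\right) = 0 \left(-21 - 12\right) = 0 \left(-33\right) = 0$)
$B = 1$ ($B = 0 - -1 = 0 + 1 = 1$)
$B 405 = 1 \cdot 405 = 405$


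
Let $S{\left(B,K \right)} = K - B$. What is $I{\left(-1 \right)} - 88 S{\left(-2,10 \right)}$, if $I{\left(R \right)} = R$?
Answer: $-1057$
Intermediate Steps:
$I{\left(-1 \right)} - 88 S{\left(-2,10 \right)} = -1 - 88 \left(10 - -2\right) = -1 - 88 \left(10 + 2\right) = -1 - 1056 = -1057$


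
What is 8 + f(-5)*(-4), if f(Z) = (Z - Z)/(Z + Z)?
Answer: 8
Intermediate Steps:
f(Z) = 0 (f(Z) = 0/((2*Z)) = 0*(1/(2*Z)) = 0)
8 + f(-5)*(-4) = 8 + 0*(-4) = 8 + 0 = 8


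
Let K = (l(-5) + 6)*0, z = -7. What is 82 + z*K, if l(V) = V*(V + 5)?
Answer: 82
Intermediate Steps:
l(V) = V*(5 + V)
K = 0 (K = (-5*(5 - 5) + 6)*0 = (-5*0 + 6)*0 = (0 + 6)*0 = 6*0 = 0)
82 + z*K = 82 - 7*0 = 82 + 0 = 82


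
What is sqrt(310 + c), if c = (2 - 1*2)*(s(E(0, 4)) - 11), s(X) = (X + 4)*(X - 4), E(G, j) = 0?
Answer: sqrt(310) ≈ 17.607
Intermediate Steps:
s(X) = (-4 + X)*(4 + X) (s(X) = (4 + X)*(-4 + X) = (-4 + X)*(4 + X))
c = 0 (c = (2 - 1*2)*((-16 + 0**2) - 11) = (2 - 2)*((-16 + 0) - 11) = 0*(-16 - 11) = 0*(-27) = 0)
sqrt(310 + c) = sqrt(310 + 0) = sqrt(310)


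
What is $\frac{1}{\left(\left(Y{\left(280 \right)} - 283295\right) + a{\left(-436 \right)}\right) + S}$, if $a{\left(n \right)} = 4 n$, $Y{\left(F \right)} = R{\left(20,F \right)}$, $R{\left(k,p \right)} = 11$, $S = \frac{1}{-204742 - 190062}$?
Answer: $- \frac{394804}{112530194513} \approx -3.5084 \cdot 10^{-6}$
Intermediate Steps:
$S = - \frac{1}{394804}$ ($S = \frac{1}{-394804} = - \frac{1}{394804} \approx -2.5329 \cdot 10^{-6}$)
$Y{\left(F \right)} = 11$
$\frac{1}{\left(\left(Y{\left(280 \right)} - 283295\right) + a{\left(-436 \right)}\right) + S} = \frac{1}{\left(\left(11 - 283295\right) + 4 \left(-436\right)\right) - \frac{1}{394804}} = \frac{1}{\left(-283284 - 1744\right) - \frac{1}{394804}} = \frac{1}{-285028 - \frac{1}{394804}} = \frac{1}{- \frac{112530194513}{394804}} = - \frac{394804}{112530194513}$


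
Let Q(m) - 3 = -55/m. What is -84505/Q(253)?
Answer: -1943615/64 ≈ -30369.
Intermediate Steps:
Q(m) = 3 - 55/m
-84505/Q(253) = -84505/(3 - 55/253) = -84505/(3 - 55*1/253) = -84505/(3 - 5/23) = -84505/64/23 = -84505*23/64 = -1943615/64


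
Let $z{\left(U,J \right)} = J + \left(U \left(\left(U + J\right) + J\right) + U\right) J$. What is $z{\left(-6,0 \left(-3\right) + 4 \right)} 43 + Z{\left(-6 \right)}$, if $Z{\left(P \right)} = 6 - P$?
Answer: $-2912$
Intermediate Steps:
$z{\left(U,J \right)} = J + J \left(U + U \left(U + 2 J\right)\right)$ ($z{\left(U,J \right)} = J + \left(U \left(\left(J + U\right) + J\right) + U\right) J = J + \left(U \left(U + 2 J\right) + U\right) J = J + \left(U + U \left(U + 2 J\right)\right) J = J + J \left(U + U \left(U + 2 J\right)\right)$)
$z{\left(-6,0 \left(-3\right) + 4 \right)} 43 + Z{\left(-6 \right)} = \left(0 \left(-3\right) + 4\right) \left(1 - 6 + \left(-6\right)^{2} + 2 \left(0 \left(-3\right) + 4\right) \left(-6\right)\right) 43 + \left(6 - -6\right) = \left(0 + 4\right) \left(1 - 6 + 36 + 2 \left(0 + 4\right) \left(-6\right)\right) 43 + \left(6 + 6\right) = 4 \left(1 - 6 + 36 + 2 \cdot 4 \left(-6\right)\right) 43 + 12 = 4 \left(1 - 6 + 36 - 48\right) 43 + 12 = 4 \left(-17\right) 43 + 12 = \left(-68\right) 43 + 12 = -2924 + 12 = -2912$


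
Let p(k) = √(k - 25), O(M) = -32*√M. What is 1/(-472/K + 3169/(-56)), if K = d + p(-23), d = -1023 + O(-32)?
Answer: 56*(-128*√2 + 4*√3 + 1023*I)/(-3215455*I - 12676*√3 + 405632*√2) ≈ -0.017812 + 2.4211e-5*I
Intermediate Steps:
d = -1023 - 128*I*√2 ≈ -1023.0 - 181.02*I
p(k) = √(-25 + k)
K = -1023 - 128*I*√2 + 4*I*√3 (K = (-1023 - 128*I*√2) + √(-25 - 23) = (-1023 - 128*I*√2) + √(-48) = (-1023 - 128*I*√2) + 4*I*√3 = -1023 - 128*I*√2 + 4*I*√3 ≈ -1023.0 - 174.09*I)
1/(-472/K + 3169/(-56)) = 1/(-472/(-1023 - 128*I*√2 + 4*I*√3) + 3169/(-56)) = 1/(-472/(-1023 - 128*I*√2 + 4*I*√3) + 3169*(-1/56)) = 1/(-472/(-1023 - 128*I*√2 + 4*I*√3) - 3169/56) = 1/(-3169/56 - 472/(-1023 - 128*I*√2 + 4*I*√3))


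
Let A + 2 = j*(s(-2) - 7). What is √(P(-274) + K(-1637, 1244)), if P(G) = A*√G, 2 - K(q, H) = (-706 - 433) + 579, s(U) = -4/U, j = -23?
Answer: √(562 + 113*I*√274) ≈ 35.462 + 26.373*I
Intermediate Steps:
A = 113 (A = -2 - 23*(-4/(-2) - 7) = -2 - 23*(-4*(-½) - 7) = -2 - 23*(2 - 7) = -2 - 23*(-5) = -2 + 115 = 113)
K(q, H) = 562 (K(q, H) = 2 - ((-706 - 433) + 579) = 2 - (-1139 + 579) = 2 - 1*(-560) = 2 + 560 = 562)
P(G) = 113*√G
√(P(-274) + K(-1637, 1244)) = √(113*√(-274) + 562) = √(113*(I*√274) + 562) = √(113*I*√274 + 562) = √(562 + 113*I*√274)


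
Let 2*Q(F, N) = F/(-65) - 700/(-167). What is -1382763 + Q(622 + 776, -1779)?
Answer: -15009986348/10855 ≈ -1.3828e+6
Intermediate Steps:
Q(F, N) = 350/167 - F/130 (Q(F, N) = (F/(-65) - 700/(-167))/2 = (F*(-1/65) - 700*(-1/167))/2 = (-F/65 + 700/167)/2 = (700/167 - F/65)/2 = 350/167 - F/130)
-1382763 + Q(622 + 776, -1779) = -1382763 + (350/167 - (622 + 776)/130) = -1382763 + (350/167 - 1/130*1398) = -1382763 + (350/167 - 699/65) = -1382763 - 93983/10855 = -15009986348/10855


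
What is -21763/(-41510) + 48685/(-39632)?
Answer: -82743081/117508880 ≈ -0.70414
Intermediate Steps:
-21763/(-41510) + 48685/(-39632) = -21763*(-1/41510) + 48685*(-1/39632) = 3109/5930 - 48685/39632 = -82743081/117508880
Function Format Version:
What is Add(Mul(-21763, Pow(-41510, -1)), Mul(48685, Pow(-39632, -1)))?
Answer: Rational(-82743081, 117508880) ≈ -0.70414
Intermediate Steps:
Add(Mul(-21763, Pow(-41510, -1)), Mul(48685, Pow(-39632, -1))) = Add(Mul(-21763, Rational(-1, 41510)), Mul(48685, Rational(-1, 39632))) = Add(Rational(3109, 5930), Rational(-48685, 39632)) = Rational(-82743081, 117508880)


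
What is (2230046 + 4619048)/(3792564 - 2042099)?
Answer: 6849094/1750465 ≈ 3.9127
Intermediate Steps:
(2230046 + 4619048)/(3792564 - 2042099) = 6849094/1750465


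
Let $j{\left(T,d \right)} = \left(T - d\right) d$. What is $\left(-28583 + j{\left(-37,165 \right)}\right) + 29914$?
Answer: $-31999$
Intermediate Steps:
$j{\left(T,d \right)} = d \left(T - d\right)$
$\left(-28583 + j{\left(-37,165 \right)}\right) + 29914 = \left(-28583 + 165 \left(-37 - 165\right)\right) + 29914 = \left(-28583 + 165 \left(-202\right)\right) + 29914 = \left(-28583 - 33330\right) + 29914 = -61913 + 29914 = -31999$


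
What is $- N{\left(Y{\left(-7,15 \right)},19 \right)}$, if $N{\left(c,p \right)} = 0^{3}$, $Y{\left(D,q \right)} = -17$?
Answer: $0$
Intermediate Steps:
$N{\left(c,p \right)} = 0$
$- N{\left(Y{\left(-7,15 \right)},19 \right)} = \left(-1\right) 0 = 0$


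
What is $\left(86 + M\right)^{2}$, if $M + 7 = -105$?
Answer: $676$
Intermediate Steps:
$M = -112$ ($M = -7 - 105 = -112$)
$\left(86 + M\right)^{2} = \left(86 - 112\right)^{2} = \left(-26\right)^{2} = 676$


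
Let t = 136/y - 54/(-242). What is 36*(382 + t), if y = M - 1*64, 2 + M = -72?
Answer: 38195436/2783 ≈ 13725.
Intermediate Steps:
M = -74 (M = -2 - 72 = -74)
y = -138 (y = -74 - 1*64 = -74 - 64 = -138)
t = -6365/8349 (t = 136/(-138) - 54/(-242) = 136*(-1/138) - 54*(-1/242) = -68/69 + 27/121 = -6365/8349 ≈ -0.76237)
36*(382 + t) = 36*(382 - 6365/8349) = 36*(3182953/8349) = 38195436/2783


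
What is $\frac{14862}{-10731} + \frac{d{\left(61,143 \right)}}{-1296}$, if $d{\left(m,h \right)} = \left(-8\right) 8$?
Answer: $- \frac{386966}{289737} \approx -1.3356$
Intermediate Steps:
$d{\left(m,h \right)} = -64$
$\frac{14862}{-10731} + \frac{d{\left(61,143 \right)}}{-1296} = \frac{14862}{-10731} - \frac{64}{-1296} = 14862 \left(- \frac{1}{10731}\right) - - \frac{4}{81} = - \frac{4954}{3577} + \frac{4}{81} = - \frac{386966}{289737}$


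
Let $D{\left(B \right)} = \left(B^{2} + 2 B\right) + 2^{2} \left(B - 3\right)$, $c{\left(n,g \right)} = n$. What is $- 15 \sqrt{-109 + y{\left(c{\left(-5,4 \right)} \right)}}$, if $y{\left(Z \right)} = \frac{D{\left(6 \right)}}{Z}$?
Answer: $- 165 i \approx - 165.0 i$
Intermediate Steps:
$D{\left(B \right)} = -12 + B^{2} + 6 B$ ($D{\left(B \right)} = \left(B^{2} + 2 B\right) + 4 \left(-3 + B\right) = \left(B^{2} + 2 B\right) + \left(-12 + 4 B\right) = -12 + B^{2} + 6 B$)
$y{\left(Z \right)} = \frac{60}{Z}$ ($y{\left(Z \right)} = \frac{-12 + 6^{2} + 6 \cdot 6}{Z} = \frac{-12 + 36 + 36}{Z} = \frac{60}{Z}$)
$- 15 \sqrt{-109 + y{\left(c{\left(-5,4 \right)} \right)}} = - 15 \sqrt{-109 + \frac{60}{-5}} = - 15 \sqrt{-109 + 60 \left(- \frac{1}{5}\right)} = - 15 \sqrt{-109 - 12} = - 15 \sqrt{-121} = - 15 \cdot 11 i = - 165 i$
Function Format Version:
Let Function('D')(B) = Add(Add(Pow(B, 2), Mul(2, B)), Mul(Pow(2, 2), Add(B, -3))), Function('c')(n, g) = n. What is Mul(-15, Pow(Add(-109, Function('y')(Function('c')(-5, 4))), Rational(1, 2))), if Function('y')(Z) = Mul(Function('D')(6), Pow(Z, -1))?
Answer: Mul(-165, I) ≈ Mul(-165.00, I)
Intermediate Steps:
Function('D')(B) = Add(-12, Pow(B, 2), Mul(6, B)) (Function('D')(B) = Add(Add(Pow(B, 2), Mul(2, B)), Mul(4, Add(-3, B))) = Add(Add(Pow(B, 2), Mul(2, B)), Add(-12, Mul(4, B))) = Add(-12, Pow(B, 2), Mul(6, B)))
Function('y')(Z) = Mul(60, Pow(Z, -1)) (Function('y')(Z) = Mul(Add(-12, Pow(6, 2), Mul(6, 6)), Pow(Z, -1)) = Mul(Add(-12, 36, 36), Pow(Z, -1)) = Mul(60, Pow(Z, -1)))
Mul(-15, Pow(Add(-109, Function('y')(Function('c')(-5, 4))), Rational(1, 2))) = Mul(-15, Pow(Add(-109, Mul(60, Pow(-5, -1))), Rational(1, 2))) = Mul(-15, Pow(Add(-109, Mul(60, Rational(-1, 5))), Rational(1, 2))) = Mul(-15, Pow(Add(-109, -12), Rational(1, 2))) = Mul(-15, Pow(-121, Rational(1, 2))) = Mul(-15, Mul(11, I)) = Mul(-165, I)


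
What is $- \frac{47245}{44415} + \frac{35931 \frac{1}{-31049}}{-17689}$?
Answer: $- \frac{105904388584}{99566784387} \approx -1.0637$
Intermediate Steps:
$- \frac{47245}{44415} + \frac{35931 \frac{1}{-31049}}{-17689} = \left(-47245\right) \frac{1}{44415} + 35931 \left(- \frac{1}{31049}\right) \left(- \frac{1}{17689}\right) = - \frac{9449}{8883} - - \frac{5133}{78460823} = - \frac{9449}{8883} + \frac{5133}{78460823} = - \frac{105904388584}{99566784387}$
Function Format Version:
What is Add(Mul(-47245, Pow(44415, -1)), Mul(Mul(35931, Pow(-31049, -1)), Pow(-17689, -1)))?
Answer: Rational(-105904388584, 99566784387) ≈ -1.0637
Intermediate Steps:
Add(Mul(-47245, Pow(44415, -1)), Mul(Mul(35931, Pow(-31049, -1)), Pow(-17689, -1))) = Add(Mul(-47245, Rational(1, 44415)), Mul(Mul(35931, Rational(-1, 31049)), Rational(-1, 17689))) = Add(Rational(-9449, 8883), Mul(Rational(-35931, 31049), Rational(-1, 17689))) = Add(Rational(-9449, 8883), Rational(5133, 78460823)) = Rational(-105904388584, 99566784387)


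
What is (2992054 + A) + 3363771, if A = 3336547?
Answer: 9692372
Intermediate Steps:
(2992054 + A) + 3363771 = (2992054 + 3336547) + 3363771 = 6328601 + 3363771 = 9692372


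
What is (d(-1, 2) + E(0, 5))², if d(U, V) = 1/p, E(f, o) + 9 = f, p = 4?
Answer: 1225/16 ≈ 76.563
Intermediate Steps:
E(f, o) = -9 + f
d(U, V) = ¼ (d(U, V) = 1/4 = ¼)
(d(-1, 2) + E(0, 5))² = (¼ + (-9 + 0))² = (¼ - 9)² = (-35/4)² = 1225/16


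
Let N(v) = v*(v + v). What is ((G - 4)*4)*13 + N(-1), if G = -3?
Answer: -362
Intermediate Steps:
N(v) = 2*v² (N(v) = v*(2*v) = 2*v²)
((G - 4)*4)*13 + N(-1) = ((-3 - 4)*4)*13 + 2*(-1)² = -7*4*13 + 2*1 = -28*13 + 2 = -364 + 2 = -362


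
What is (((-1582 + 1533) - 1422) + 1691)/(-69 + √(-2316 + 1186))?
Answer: -15180/5891 - 220*I*√1130/5891 ≈ -2.5768 - 1.2554*I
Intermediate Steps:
(((-1582 + 1533) - 1422) + 1691)/(-69 + √(-2316 + 1186)) = ((-49 - 1422) + 1691)/(-69 + √(-1130)) = (-1471 + 1691)/(-69 + I*√1130) = 220/(-69 + I*√1130)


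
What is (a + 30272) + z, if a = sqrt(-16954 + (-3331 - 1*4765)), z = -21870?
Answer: 8402 + 5*I*sqrt(1002) ≈ 8402.0 + 158.27*I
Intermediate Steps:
a = 5*I*sqrt(1002) (a = sqrt(-16954 + (-3331 - 4765)) = sqrt(-16954 - 8096) = sqrt(-25050) = 5*I*sqrt(1002) ≈ 158.27*I)
(a + 30272) + z = (5*I*sqrt(1002) + 30272) - 21870 = (30272 + 5*I*sqrt(1002)) - 21870 = 8402 + 5*I*sqrt(1002)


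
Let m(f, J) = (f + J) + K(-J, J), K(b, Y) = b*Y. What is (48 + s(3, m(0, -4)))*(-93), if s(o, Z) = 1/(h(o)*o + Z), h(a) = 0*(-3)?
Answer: -89187/20 ≈ -4459.4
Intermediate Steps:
h(a) = 0
K(b, Y) = Y*b
m(f, J) = J + f - J² (m(f, J) = (f + J) + J*(-J) = (J + f) - J² = J + f - J²)
s(o, Z) = 1/Z (s(o, Z) = 1/(0*o + Z) = 1/(0 + Z) = 1/Z)
(48 + s(3, m(0, -4)))*(-93) = (48 + 1/(-4 + 0 - 1*(-4)²))*(-93) = (48 + 1/(-4 + 0 - 1*16))*(-93) = (48 + 1/(-4 + 0 - 16))*(-93) = (48 + 1/(-20))*(-93) = (48 - 1/20)*(-93) = (959/20)*(-93) = -89187/20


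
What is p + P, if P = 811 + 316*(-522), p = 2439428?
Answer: 2275287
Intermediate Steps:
P = -164141 (P = 811 - 164952 = -164141)
p + P = 2439428 - 164141 = 2275287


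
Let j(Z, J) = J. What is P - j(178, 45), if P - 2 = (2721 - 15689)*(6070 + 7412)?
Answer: -174834619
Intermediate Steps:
P = -174834574 (P = 2 + (2721 - 15689)*(6070 + 7412) = 2 - 12968*13482 = 2 - 174834576 = -174834574)
P - j(178, 45) = -174834574 - 1*45 = -174834574 - 45 = -174834619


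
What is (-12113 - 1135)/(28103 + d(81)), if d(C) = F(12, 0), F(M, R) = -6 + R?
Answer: -13248/28097 ≈ -0.47151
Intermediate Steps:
d(C) = -6 (d(C) = -6 + 0 = -6)
(-12113 - 1135)/(28103 + d(81)) = (-12113 - 1135)/(28103 - 6) = -13248/28097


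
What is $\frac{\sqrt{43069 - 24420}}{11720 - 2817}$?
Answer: $\frac{\sqrt{18649}}{8903} \approx 0.015339$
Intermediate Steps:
$\frac{\sqrt{43069 - 24420}}{11720 - 2817} = \frac{\sqrt{18649}}{8903}$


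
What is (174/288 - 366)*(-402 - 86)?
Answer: 1069879/6 ≈ 1.7831e+5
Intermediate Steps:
(174/288 - 366)*(-402 - 86) = (174*(1/288) - 366)*(-488) = (29/48 - 366)*(-488) = -17539/48*(-488) = 1069879/6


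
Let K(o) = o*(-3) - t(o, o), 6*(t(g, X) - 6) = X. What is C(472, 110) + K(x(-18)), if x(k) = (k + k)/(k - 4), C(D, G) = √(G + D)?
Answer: -123/11 + √582 ≈ 12.943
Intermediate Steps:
C(D, G) = √(D + G)
t(g, X) = 6 + X/6
x(k) = 2*k/(-4 + k) (x(k) = (2*k)/(-4 + k) = 2*k/(-4 + k))
K(o) = -6 - 19*o/6 (K(o) = o*(-3) - (6 + o/6) = -3*o + (-6 - o/6) = -6 - 19*o/6)
C(472, 110) + K(x(-18)) = √(472 + 110) + (-6 - 19*(-18)/(3*(-4 - 18))) = √582 + (-6 - 19*(-18)/(3*(-22))) = √582 + (-6 - 19*(-18)*(-1)/(3*22)) = √582 + (-6 - 19/6*18/11) = √582 + (-6 - 57/11) = √582 - 123/11 = -123/11 + √582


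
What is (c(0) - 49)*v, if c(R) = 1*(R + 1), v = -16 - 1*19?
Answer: 1680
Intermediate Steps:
v = -35 (v = -16 - 19 = -35)
c(R) = 1 + R (c(R) = 1*(1 + R) = 1 + R)
(c(0) - 49)*v = ((1 + 0) - 49)*(-35) = (1 - 49)*(-35) = -48*(-35) = 1680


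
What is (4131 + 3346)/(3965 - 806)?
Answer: 7477/3159 ≈ 2.3669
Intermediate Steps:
(4131 + 3346)/(3965 - 806) = 7477/3159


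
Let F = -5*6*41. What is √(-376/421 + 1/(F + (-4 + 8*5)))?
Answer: I*√225884102010/502674 ≈ 0.94549*I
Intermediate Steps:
F = -1230 (F = -30*41 = -1230)
√(-376/421 + 1/(F + (-4 + 8*5))) = √(-376/421 + 1/(-1230 + (-4 + 8*5))) = √(-376*1/421 + 1/(-1230 + (-4 + 40))) = √(-376/421 + 1/(-1230 + 36)) = √(-376/421 + 1/(-1194)) = √(-376/421 - 1/1194) = √(-449365/502674) = I*√225884102010/502674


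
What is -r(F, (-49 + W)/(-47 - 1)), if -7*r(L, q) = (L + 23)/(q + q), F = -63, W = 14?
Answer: -192/49 ≈ -3.9184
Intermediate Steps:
r(L, q) = -(23 + L)/(14*q) (r(L, q) = -(L + 23)/(7*(q + q)) = -(23 + L)/(7*(2*q)) = -(23 + L)*1/(2*q)/7 = -(23 + L)/(14*q))
-r(F, (-49 + W)/(-47 - 1)) = -(-23 - 1*(-63))/(14*((-49 + 14)/(-47 - 1))) = -(-23 + 63)/(14*((-35/(-48)))) = -40/(14*((-35*(-1/48)))) = -40/(14*35/48) = -48*40/(14*35) = -1*192/49 = -192/49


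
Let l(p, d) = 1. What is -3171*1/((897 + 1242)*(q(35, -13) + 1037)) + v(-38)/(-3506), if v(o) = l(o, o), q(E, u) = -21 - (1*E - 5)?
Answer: -1102215/616195277 ≈ -0.0017887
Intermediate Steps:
q(E, u) = -16 - E (q(E, u) = -21 - (E - 5) = -21 - (-5 + E) = -21 + (5 - E) = -16 - E)
v(o) = 1
-3171*1/((897 + 1242)*(q(35, -13) + 1037)) + v(-38)/(-3506) = -3171*1/((897 + 1242)*((-16 - 1*35) + 1037)) + 1/(-3506) = -3171*1/(2139*((-16 - 35) + 1037)) + 1*(-1/3506) = -3171*1/(2139*(-51 + 1037)) - 1/3506 = -3171/(986*2139) - 1/3506 = -3171/2109054 - 1/3506 = -3171*1/2109054 - 1/3506 = -1057/703018 - 1/3506 = -1102215/616195277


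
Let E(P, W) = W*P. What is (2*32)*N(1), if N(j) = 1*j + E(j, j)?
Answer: 128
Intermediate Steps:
E(P, W) = P*W
N(j) = j + j² (N(j) = 1*j + j*j = j + j²)
(2*32)*N(1) = (2*32)*(1*(1 + 1)) = 64*(1*2) = 64*2 = 128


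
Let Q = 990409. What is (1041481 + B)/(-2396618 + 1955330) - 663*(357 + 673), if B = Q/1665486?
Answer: -501897876500702695/734958985968 ≈ -6.8289e+5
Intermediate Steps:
B = 990409/1665486 ≈ 0.59467
(1041481 + B)/(-2396618 + 1955330) - 663*(357 + 673) = (1041481 + 990409/1665486)/(-2396618 + 1955330) - 663*(357 + 673) = (1734573015175/1665486)/(-441288) - 663*1030 = (1734573015175/1665486)*(-1/441288) - 1*682890 = -1734573015175/734958985968 - 682890 = -501897876500702695/734958985968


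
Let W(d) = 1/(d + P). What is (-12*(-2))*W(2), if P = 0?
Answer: 12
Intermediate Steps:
W(d) = 1/d (W(d) = 1/(d + 0) = 1/d)
(-12*(-2))*W(2) = -12*(-2)/2 = 24*(½) = 12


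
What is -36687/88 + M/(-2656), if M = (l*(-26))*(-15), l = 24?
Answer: -3070761/7304 ≈ -420.42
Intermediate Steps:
M = 9360 (M = (24*(-26))*(-15) = -624*(-15) = 9360)
-36687/88 + M/(-2656) = -36687/88 + 9360/(-2656) = -36687*1/88 + 9360*(-1/2656) = -36687/88 - 585/166 = -3070761/7304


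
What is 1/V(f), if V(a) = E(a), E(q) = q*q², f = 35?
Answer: 1/42875 ≈ 2.3324e-5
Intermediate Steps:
E(q) = q³
V(a) = a³
1/V(f) = 1/(35³) = 1/42875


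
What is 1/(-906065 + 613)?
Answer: -1/905452 ≈ -1.1044e-6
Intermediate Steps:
1/(-906065 + 613) = 1/(-905452) = -1/905452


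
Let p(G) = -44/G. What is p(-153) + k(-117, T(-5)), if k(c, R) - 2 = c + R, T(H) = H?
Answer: -18316/153 ≈ -119.71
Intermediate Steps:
k(c, R) = 2 + R + c (k(c, R) = 2 + (c + R) = 2 + (R + c) = 2 + R + c)
p(-153) + k(-117, T(-5)) = -44/(-153) + (2 - 5 - 117) = -44*(-1/153) - 120 = 44/153 - 120 = -18316/153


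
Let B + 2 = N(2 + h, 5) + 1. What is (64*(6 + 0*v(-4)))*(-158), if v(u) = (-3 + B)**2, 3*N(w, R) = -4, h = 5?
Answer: -60672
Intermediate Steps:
N(w, R) = -4/3 (N(w, R) = (1/3)*(-4) = -4/3)
B = -7/3 (B = -2 + (-4/3 + 1) = -2 - 1/3 = -7/3 ≈ -2.3333)
v(u) = 256/9 (v(u) = (-3 - 7/3)**2 = (-16/3)**2 = 256/9)
(64*(6 + 0*v(-4)))*(-158) = (64*(6 + 0*(256/9)))*(-158) = (64*(6 + 0))*(-158) = (64*6)*(-158) = 384*(-158) = -60672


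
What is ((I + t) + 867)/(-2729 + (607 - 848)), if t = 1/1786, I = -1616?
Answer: 1337713/5304420 ≈ 0.25219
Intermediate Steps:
t = 1/1786 ≈ 0.00055991
((I + t) + 867)/(-2729 + (607 - 848)) = ((-1616 + 1/1786) + 867)/(-2729 + (607 - 848)) = (-2886175/1786 + 867)/(-2729 - 241) = -1337713/1786/(-2970) = -1337713/1786*(-1/2970) = 1337713/5304420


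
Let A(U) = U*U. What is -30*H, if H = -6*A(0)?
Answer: 0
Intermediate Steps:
A(U) = U²
H = 0 (H = -6*0² = -6*0 = 0)
-30*H = -30*0 = 0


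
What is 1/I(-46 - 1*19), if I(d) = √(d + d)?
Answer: -I*√130/130 ≈ -0.087706*I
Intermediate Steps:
I(d) = √2*√d (I(d) = √(2*d) = √2*√d)
1/I(-46 - 1*19) = 1/(√2*√(-46 - 1*19)) = 1/(√2*√(-46 - 19)) = 1/(√2*√(-65)) = 1/(√2*(I*√65)) = 1/(I*√130) = -I*√130/130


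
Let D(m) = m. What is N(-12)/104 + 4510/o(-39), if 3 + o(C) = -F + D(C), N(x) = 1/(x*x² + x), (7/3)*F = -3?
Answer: -380860499/3438240 ≈ -110.77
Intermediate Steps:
F = -9/7 (F = (3/7)*(-3) = -9/7 ≈ -1.2857)
N(x) = 1/(x + x³) (N(x) = 1/(x³ + x) = 1/(x + x³))
o(C) = -12/7 + C (o(C) = -3 + (-1*(-9/7) + C) = -3 + (9/7 + C) = -12/7 + C)
N(-12)/104 + 4510/o(-39) = 1/((-12 + (-12)³)*104) + 4510/(-12/7 - 39) = (1/104)/(-12 - 1728) + 4510/(-285/7) = (1/104)/(-1740) + 4510*(-7/285) = -1/1740*1/104 - 6314/57 = -1/180960 - 6314/57 = -380860499/3438240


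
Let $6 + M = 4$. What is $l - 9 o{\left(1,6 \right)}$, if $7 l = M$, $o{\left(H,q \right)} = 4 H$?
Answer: $- \frac{254}{7} \approx -36.286$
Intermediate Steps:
$M = -2$ ($M = -6 + 4 = -2$)
$l = - \frac{2}{7}$ ($l = \frac{1}{7} \left(-2\right) = - \frac{2}{7} \approx -0.28571$)
$l - 9 o{\left(1,6 \right)} = - \frac{2}{7} - 9 \cdot 4 \cdot 1 = - \frac{2}{7} - 36 = - \frac{254}{7}$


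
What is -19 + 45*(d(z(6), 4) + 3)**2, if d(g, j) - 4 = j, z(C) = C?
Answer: 5426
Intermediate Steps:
d(g, j) = 4 + j
-19 + 45*(d(z(6), 4) + 3)**2 = -19 + 45*((4 + 4) + 3)**2 = -19 + 45*(8 + 3)**2 = -19 + 45*11**2 = -19 + 45*121 = -19 + 5445 = 5426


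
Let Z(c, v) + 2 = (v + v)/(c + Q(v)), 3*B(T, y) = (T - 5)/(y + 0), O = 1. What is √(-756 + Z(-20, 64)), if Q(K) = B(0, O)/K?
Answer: I*√11300785670/3845 ≈ 27.648*I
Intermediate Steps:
B(T, y) = (-5 + T)/(3*y) (B(T, y) = ((T - 5)/(y + 0))/3 = ((-5 + T)/y)/3 = (-5 + T)/(3*y))
Q(K) = -5/(3*K) (Q(K) = ((⅓)*(-5 + 0)/1)/K = ((⅓)*1*(-5))/K = -5/(3*K))
Z(c, v) = -2 + 2*v/(c - 5/(3*v)) (Z(c, v) = -2 + (v + v)/(c - 5/(3*v)) = -2 + (2*v)/(c - 5/(3*v)) = -2 + 2*v/(c - 5/(3*v)))
√(-756 + Z(-20, 64)) = √(-756 + 2*(5 - 3*64*(-20 - 1*64))/(-5 + 3*(-20)*64)) = √(-756 + 2*(5 - 3*64*(-20 - 64))/(-5 - 3840)) = √(-756 + 2*(5 - 3*64*(-84))/(-3845)) = √(-756 + 2*(-1/3845)*(5 + 16128)) = √(-756 + 2*(-1/3845)*16133) = √(-756 - 32266/3845) = √(-2939086/3845) = I*√11300785670/3845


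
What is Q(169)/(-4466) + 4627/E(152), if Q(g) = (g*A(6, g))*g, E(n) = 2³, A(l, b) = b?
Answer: -8975145/17864 ≈ -502.42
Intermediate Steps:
E(n) = 8
Q(g) = g³ (Q(g) = (g*g)*g = g²*g = g³)
Q(169)/(-4466) + 4627/E(152) = 169³/(-4466) + 4627/8 = 4826809*(-1/4466) + 4627*(⅛) = -4826809/4466 + 4627/8 = -8975145/17864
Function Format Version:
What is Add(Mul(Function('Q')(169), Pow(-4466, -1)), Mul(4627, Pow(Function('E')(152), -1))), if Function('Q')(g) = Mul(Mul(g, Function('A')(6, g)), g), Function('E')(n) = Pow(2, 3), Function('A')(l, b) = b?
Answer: Rational(-8975145, 17864) ≈ -502.42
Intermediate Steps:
Function('E')(n) = 8
Function('Q')(g) = Pow(g, 3) (Function('Q')(g) = Mul(Mul(g, g), g) = Mul(Pow(g, 2), g) = Pow(g, 3))
Add(Mul(Function('Q')(169), Pow(-4466, -1)), Mul(4627, Pow(Function('E')(152), -1))) = Add(Mul(Pow(169, 3), Pow(-4466, -1)), Mul(4627, Pow(8, -1))) = Add(Mul(4826809, Rational(-1, 4466)), Mul(4627, Rational(1, 8))) = Add(Rational(-4826809, 4466), Rational(4627, 8)) = Rational(-8975145, 17864)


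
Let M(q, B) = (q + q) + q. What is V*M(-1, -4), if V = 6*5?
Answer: -90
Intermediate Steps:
M(q, B) = 3*q (M(q, B) = 2*q + q = 3*q)
V = 30
V*M(-1, -4) = 30*(3*(-1)) = 30*(-3) = -90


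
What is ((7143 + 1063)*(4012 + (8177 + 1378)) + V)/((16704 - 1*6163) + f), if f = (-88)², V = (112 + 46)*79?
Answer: 37114428/6095 ≈ 6089.3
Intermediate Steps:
V = 12482 (V = 158*79 = 12482)
f = 7744
((7143 + 1063)*(4012 + (8177 + 1378)) + V)/((16704 - 1*6163) + f) = ((7143 + 1063)*(4012 + (8177 + 1378)) + 12482)/((16704 - 1*6163) + 7744) = (8206*(4012 + 9555) + 12482)/((16704 - 6163) + 7744) = (8206*13567 + 12482)/(10541 + 7744) = (111330802 + 12482)/18285 = 111343284*(1/18285) = 37114428/6095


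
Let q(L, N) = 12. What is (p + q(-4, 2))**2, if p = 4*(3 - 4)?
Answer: 64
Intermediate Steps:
p = -4 (p = 4*(-1) = -4)
(p + q(-4, 2))**2 = (-4 + 12)**2 = 8**2 = 64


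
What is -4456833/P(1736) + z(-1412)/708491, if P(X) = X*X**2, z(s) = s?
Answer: -215201921275/75646252885504 ≈ -0.0028448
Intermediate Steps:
P(X) = X**3
-4456833/P(1736) + z(-1412)/708491 = -4456833/(1736**3) - 1412/708491 = -4456833/5231776256 - 1412*1/708491 = -4456833*1/5231776256 - 1412/708491 = -4456833/5231776256 - 1412/708491 = -215201921275/75646252885504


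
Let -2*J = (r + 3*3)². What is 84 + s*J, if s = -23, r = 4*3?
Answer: 10311/2 ≈ 5155.5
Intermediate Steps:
r = 12
J = -441/2 (J = -(12 + 3*3)²/2 = -(12 + 9)²/2 = -½*21² = -½*441 = -441/2 ≈ -220.50)
84 + s*J = 84 - 23*(-441/2) = 84 + 10143/2 = 10311/2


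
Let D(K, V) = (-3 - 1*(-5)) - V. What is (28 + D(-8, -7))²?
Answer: 1369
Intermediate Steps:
D(K, V) = 2 - V (D(K, V) = (-3 + 5) - V = 2 - V)
(28 + D(-8, -7))² = (28 + (2 - 1*(-7)))² = (28 + (2 + 7))² = (28 + 9)² = 37² = 1369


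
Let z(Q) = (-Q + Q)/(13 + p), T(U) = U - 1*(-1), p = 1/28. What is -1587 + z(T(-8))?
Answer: -1587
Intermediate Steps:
p = 1/28 ≈ 0.035714
T(U) = 1 + U (T(U) = U + 1 = 1 + U)
z(Q) = 0 (z(Q) = (-Q + Q)/(13 + 1/28) = 0/(365/28) = 0*(28/365) = 0)
-1587 + z(T(-8)) = -1587 + 0 = -1587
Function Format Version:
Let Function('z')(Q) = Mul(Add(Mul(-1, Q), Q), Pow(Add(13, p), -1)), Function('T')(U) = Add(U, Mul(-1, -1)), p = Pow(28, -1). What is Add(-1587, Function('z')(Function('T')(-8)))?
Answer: -1587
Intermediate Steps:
p = Rational(1, 28) ≈ 0.035714
Function('T')(U) = Add(1, U) (Function('T')(U) = Add(U, 1) = Add(1, U))
Function('z')(Q) = 0 (Function('z')(Q) = Mul(Add(Mul(-1, Q), Q), Pow(Add(13, Rational(1, 28)), -1)) = Mul(0, Pow(Rational(365, 28), -1)) = Mul(0, Rational(28, 365)) = 0)
Add(-1587, Function('z')(Function('T')(-8))) = Add(-1587, 0) = -1587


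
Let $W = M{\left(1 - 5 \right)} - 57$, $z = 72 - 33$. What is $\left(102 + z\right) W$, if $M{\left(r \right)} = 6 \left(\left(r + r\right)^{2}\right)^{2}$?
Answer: $3457179$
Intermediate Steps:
$z = 39$
$M{\left(r \right)} = 96 r^{4}$ ($M{\left(r \right)} = 6 \left(\left(2 r\right)^{2}\right)^{2} = 6 \left(4 r^{2}\right)^{2} = 6 \cdot 16 r^{4} = 96 r^{4}$)
$W = 24519$ ($W = 96 \left(1 - 5\right)^{4} - 57 = 96 \left(-4\right)^{4} - 57 = 96 \cdot 256 - 57 = 24576 - 57 = 24519$)
$\left(102 + z\right) W = \left(102 + 39\right) 24519 = 141 \cdot 24519 = 3457179$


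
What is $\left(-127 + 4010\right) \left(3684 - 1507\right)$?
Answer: $8453291$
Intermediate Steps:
$\left(-127 + 4010\right) \left(3684 - 1507\right) = 3883 \cdot 2177 = 8453291$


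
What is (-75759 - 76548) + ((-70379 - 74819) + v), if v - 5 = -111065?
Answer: -408565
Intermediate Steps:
v = -111060 (v = 5 - 111065 = -111060)
(-75759 - 76548) + ((-70379 - 74819) + v) = (-75759 - 76548) + ((-70379 - 74819) - 111060) = -152307 + (-145198 - 111060) = -152307 - 256258 = -408565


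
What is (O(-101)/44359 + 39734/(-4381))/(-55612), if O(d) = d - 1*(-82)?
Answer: 1762643745/10807456953748 ≈ 0.00016310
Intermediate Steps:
O(d) = 82 + d (O(d) = d + 82 = 82 + d)
(O(-101)/44359 + 39734/(-4381))/(-55612) = ((82 - 101)/44359 + 39734/(-4381))/(-55612) = (-19*1/44359 + 39734*(-1/4381))*(-1/55612) = (-19/44359 - 39734/4381)*(-1/55612) = -1762643745/194336779*(-1/55612) = 1762643745/10807456953748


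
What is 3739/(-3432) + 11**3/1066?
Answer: 22393/140712 ≈ 0.15914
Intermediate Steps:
3739/(-3432) + 11**3/1066 = 3739*(-1/3432) + 1331*(1/1066) = -3739/3432 + 1331/1066 = 22393/140712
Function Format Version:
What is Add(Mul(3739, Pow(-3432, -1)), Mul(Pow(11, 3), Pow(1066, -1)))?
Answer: Rational(22393, 140712) ≈ 0.15914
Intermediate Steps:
Add(Mul(3739, Pow(-3432, -1)), Mul(Pow(11, 3), Pow(1066, -1))) = Add(Mul(3739, Rational(-1, 3432)), Mul(1331, Rational(1, 1066))) = Add(Rational(-3739, 3432), Rational(1331, 1066)) = Rational(22393, 140712)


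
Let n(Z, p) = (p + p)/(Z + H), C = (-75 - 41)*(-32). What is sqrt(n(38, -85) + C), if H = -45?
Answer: 3*sqrt(20342)/7 ≈ 61.125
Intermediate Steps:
C = 3712 (C = -116*(-32) = 3712)
n(Z, p) = 2*p/(-45 + Z) (n(Z, p) = (p + p)/(Z - 45) = (2*p)/(-45 + Z) = 2*p/(-45 + Z))
sqrt(n(38, -85) + C) = sqrt(2*(-85)/(-45 + 38) + 3712) = sqrt(2*(-85)/(-7) + 3712) = sqrt(2*(-85)*(-1/7) + 3712) = sqrt(170/7 + 3712) = sqrt(26154/7) = 3*sqrt(20342)/7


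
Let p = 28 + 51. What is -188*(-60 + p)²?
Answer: -67868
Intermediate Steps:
p = 79
-188*(-60 + p)² = -188*(-60 + 79)² = -188*19² = -188*361 = -67868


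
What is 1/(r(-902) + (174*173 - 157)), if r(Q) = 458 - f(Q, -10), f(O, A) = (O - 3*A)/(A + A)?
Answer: 5/151797 ≈ 3.2939e-5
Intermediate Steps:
f(O, A) = (O - 3*A)/(2*A) (f(O, A) = (O - 3*A)/((2*A)) = (O - 3*A)*(1/(2*A)) = (O - 3*A)/(2*A))
r(Q) = 919/2 + Q/20 (r(Q) = 458 - (Q - 3*(-10))/(2*(-10)) = 458 - (-1)*(Q + 30)/(2*10) = 458 - (-1)*(30 + Q)/(2*10) = 458 - (-3/2 - Q/20) = 458 + (3/2 + Q/20) = 919/2 + Q/20)
1/(r(-902) + (174*173 - 157)) = 1/((919/2 + (1/20)*(-902)) + (174*173 - 157)) = 1/((919/2 - 451/10) + (30102 - 157)) = 1/(2072/5 + 29945) = 1/(151797/5) = 5/151797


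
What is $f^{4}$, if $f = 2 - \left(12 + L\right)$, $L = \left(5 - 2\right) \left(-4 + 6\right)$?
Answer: $65536$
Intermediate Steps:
$L = 6$ ($L = 3 \cdot 2 = 6$)
$f = -16$ ($f = 2 - 18 = -16$)
$f^{4} = \left(-16\right)^{4} = 65536$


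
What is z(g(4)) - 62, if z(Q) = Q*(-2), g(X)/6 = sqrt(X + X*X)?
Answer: -62 - 24*sqrt(5) ≈ -115.67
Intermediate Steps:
g(X) = 6*sqrt(X + X**2) (g(X) = 6*sqrt(X + X*X) = 6*sqrt(X + X**2))
z(Q) = -2*Q
z(g(4)) - 62 = -12*sqrt(4*(1 + 4)) - 62 = -12*sqrt(4*5) - 62 = -12*sqrt(20) - 62 = -12*2*sqrt(5) - 62 = -24*sqrt(5) - 62 = -62 - 24*sqrt(5)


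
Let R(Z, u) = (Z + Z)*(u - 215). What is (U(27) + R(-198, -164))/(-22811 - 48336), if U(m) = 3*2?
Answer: -150090/71147 ≈ -2.1096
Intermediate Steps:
R(Z, u) = 2*Z*(-215 + u) (R(Z, u) = (2*Z)*(-215 + u) = 2*Z*(-215 + u))
U(m) = 6
(U(27) + R(-198, -164))/(-22811 - 48336) = (6 + 2*(-198)*(-215 - 164))/(-22811 - 48336) = (6 + 2*(-198)*(-379))/(-71147) = (6 + 150084)*(-1/71147) = 150090*(-1/71147) = -150090/71147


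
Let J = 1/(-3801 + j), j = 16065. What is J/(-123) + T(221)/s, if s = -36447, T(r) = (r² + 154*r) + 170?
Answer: -41757031229/18326426328 ≈ -2.2785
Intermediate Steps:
T(r) = 170 + r² + 154*r
J = 1/12264 (J = 1/(-3801 + 16065) = 1/12264 ≈ 8.1540e-5)
J/(-123) + T(221)/s = (1/12264)/(-123) + (170 + 221² + 154*221)/(-36447) = (1/12264)*(-1/123) + (170 + 48841 + 34034)*(-1/36447) = -1/1508472 + 83045*(-1/36447) = -1/1508472 - 83045/36447 = -41757031229/18326426328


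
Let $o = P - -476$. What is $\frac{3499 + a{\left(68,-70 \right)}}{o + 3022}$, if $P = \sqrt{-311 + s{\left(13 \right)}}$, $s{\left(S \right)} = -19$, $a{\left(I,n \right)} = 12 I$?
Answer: $\frac{228695}{185399} - \frac{4315 i \sqrt{330}}{12236334} \approx 1.2335 - 0.006406 i$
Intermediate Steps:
$P = i \sqrt{330}$ ($P = \sqrt{-311 - 19} = \sqrt{-330} = i \sqrt{330} \approx 18.166 i$)
$o = 476 + i \sqrt{330}$ ($o = i \sqrt{330} - -476 = i \sqrt{330} + 476 = 476 + i \sqrt{330} \approx 476.0 + 18.166 i$)
$\frac{3499 + a{\left(68,-70 \right)}}{o + 3022} = \frac{3499 + 12 \cdot 68}{\left(476 + i \sqrt{330}\right) + 3022} = \frac{3499 + 816}{3498 + i \sqrt{330}} = \frac{4315}{3498 + i \sqrt{330}}$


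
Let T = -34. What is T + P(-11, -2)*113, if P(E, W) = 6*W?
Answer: -1390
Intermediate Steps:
T + P(-11, -2)*113 = -34 + (6*(-2))*113 = -34 - 12*113 = -34 - 1356 = -1390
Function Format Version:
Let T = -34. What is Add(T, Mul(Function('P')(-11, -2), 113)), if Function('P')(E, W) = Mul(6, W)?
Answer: -1390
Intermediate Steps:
Add(T, Mul(Function('P')(-11, -2), 113)) = Add(-34, Mul(Mul(6, -2), 113)) = Add(-34, Mul(-12, 113)) = Add(-34, -1356) = -1390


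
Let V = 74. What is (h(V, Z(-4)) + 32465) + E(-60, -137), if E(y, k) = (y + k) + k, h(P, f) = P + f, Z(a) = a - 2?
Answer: 32199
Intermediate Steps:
Z(a) = -2 + a
E(y, k) = y + 2*k (E(y, k) = (k + y) + k = y + 2*k)
(h(V, Z(-4)) + 32465) + E(-60, -137) = ((74 + (-2 - 4)) + 32465) + (-60 + 2*(-137)) = ((74 - 6) + 32465) + (-60 - 274) = (68 + 32465) - 334 = 32533 - 334 = 32199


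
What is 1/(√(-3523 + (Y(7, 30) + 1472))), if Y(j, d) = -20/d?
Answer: -I*√18465/6155 ≈ -0.022077*I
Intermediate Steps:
1/(√(-3523 + (Y(7, 30) + 1472))) = 1/(√(-3523 + (-20/30 + 1472))) = 1/(√(-3523 + (-20*1/30 + 1472))) = 1/(√(-3523 + (-⅔ + 1472))) = 1/(√(-3523 + 4414/3)) = 1/(√(-6155/3)) = 1/(I*√18465/3) = -I*√18465/6155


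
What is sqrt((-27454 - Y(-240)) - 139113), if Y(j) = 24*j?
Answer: I*sqrt(160807) ≈ 401.01*I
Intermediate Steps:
sqrt((-27454 - Y(-240)) - 139113) = sqrt((-27454 - 24*(-240)) - 139113) = sqrt((-27454 - 1*(-5760)) - 139113) = sqrt((-27454 + 5760) - 139113) = sqrt(-21694 - 139113) = sqrt(-160807) = I*sqrt(160807)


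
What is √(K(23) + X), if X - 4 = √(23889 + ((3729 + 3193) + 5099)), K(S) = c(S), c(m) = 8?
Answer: √(12 + 3*√3990) ≈ 14.195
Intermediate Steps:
K(S) = 8
X = 4 + 3*√3990 (X = 4 + √(23889 + ((3729 + 3193) + 5099)) = 4 + √(23889 + (6922 + 5099)) = 4 + √(23889 + 12021) = 4 + √35910 = 4 + 3*√3990 ≈ 193.50)
√(K(23) + X) = √(8 + (4 + 3*√3990)) = √(12 + 3*√3990)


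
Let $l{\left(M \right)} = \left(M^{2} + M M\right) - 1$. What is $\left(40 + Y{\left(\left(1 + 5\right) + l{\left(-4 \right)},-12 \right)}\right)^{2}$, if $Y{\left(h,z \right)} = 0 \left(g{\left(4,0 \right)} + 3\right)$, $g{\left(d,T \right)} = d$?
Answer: $1600$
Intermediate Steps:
$l{\left(M \right)} = -1 + 2 M^{2}$ ($l{\left(M \right)} = \left(M^{2} + M^{2}\right) - 1 = 2 M^{2} - 1 = -1 + 2 M^{2}$)
$Y{\left(h,z \right)} = 0$ ($Y{\left(h,z \right)} = 0 \left(4 + 3\right) = 0 \cdot 7 = 0$)
$\left(40 + Y{\left(\left(1 + 5\right) + l{\left(-4 \right)},-12 \right)}\right)^{2} = \left(40 + 0\right)^{2} = 40^{2} = 1600$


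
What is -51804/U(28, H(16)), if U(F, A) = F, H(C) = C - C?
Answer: -12951/7 ≈ -1850.1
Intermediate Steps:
H(C) = 0
-51804/U(28, H(16)) = -51804/28 = -51804*1/28 = -12951/7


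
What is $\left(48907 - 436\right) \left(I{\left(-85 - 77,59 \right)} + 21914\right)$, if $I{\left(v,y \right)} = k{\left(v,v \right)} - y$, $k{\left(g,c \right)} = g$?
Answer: $1051481403$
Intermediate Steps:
$I{\left(v,y \right)} = v - y$
$\left(48907 - 436\right) \left(I{\left(-85 - 77,59 \right)} + 21914\right) = \left(48907 - 436\right) \left(\left(\left(-85 - 77\right) - 59\right) + 21914\right) = 48471 \left(\left(-162 - 59\right) + 21914\right) = 48471 \left(-221 + 21914\right) = 48471 \cdot 21693 = 1051481403$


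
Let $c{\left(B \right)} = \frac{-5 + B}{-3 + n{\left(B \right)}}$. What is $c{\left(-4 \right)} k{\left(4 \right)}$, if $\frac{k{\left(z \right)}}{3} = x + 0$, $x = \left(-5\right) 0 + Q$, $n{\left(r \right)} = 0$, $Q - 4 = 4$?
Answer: $72$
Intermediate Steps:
$Q = 8$ ($Q = 4 + 4 = 8$)
$x = 8$ ($x = \left(-5\right) 0 + 8 = 0 + 8 = 8$)
$k{\left(z \right)} = 24$ ($k{\left(z \right)} = 3 \left(8 + 0\right) = 3 \cdot 8 = 24$)
$c{\left(B \right)} = \frac{5}{3} - \frac{B}{3}$ ($c{\left(B \right)} = \frac{-5 + B}{-3 + 0} = \frac{-5 + B}{-3} = \left(-5 + B\right) \left(- \frac{1}{3}\right) = \frac{5}{3} - \frac{B}{3}$)
$c{\left(-4 \right)} k{\left(4 \right)} = \left(\frac{5}{3} - - \frac{4}{3}\right) 24 = \left(\frac{5}{3} + \frac{4}{3}\right) 24 = 3 \cdot 24 = 72$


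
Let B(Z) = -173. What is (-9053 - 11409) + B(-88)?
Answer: -20635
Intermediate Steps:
(-9053 - 11409) + B(-88) = (-9053 - 11409) - 173 = -20462 - 173 = -20635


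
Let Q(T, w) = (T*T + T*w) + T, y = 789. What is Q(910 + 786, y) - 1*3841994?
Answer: 374262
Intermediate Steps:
Q(T, w) = T + T**2 + T*w (Q(T, w) = (T**2 + T*w) + T = T + T**2 + T*w)
Q(910 + 786, y) - 1*3841994 = (910 + 786)*(1 + (910 + 786) + 789) - 1*3841994 = 1696*(1 + 1696 + 789) - 3841994 = 1696*2486 - 3841994 = 4216256 - 3841994 = 374262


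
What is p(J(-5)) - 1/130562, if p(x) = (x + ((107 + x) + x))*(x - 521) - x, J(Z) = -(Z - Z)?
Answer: -7278439815/130562 ≈ -55747.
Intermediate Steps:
J(Z) = 0 (J(Z) = -1*0 = 0)
p(x) = -x + (-521 + x)*(107 + 3*x) (p(x) = (x + (107 + 2*x))*(-521 + x) - x = (107 + 3*x)*(-521 + x) - x = (-521 + x)*(107 + 3*x) - x = -x + (-521 + x)*(107 + 3*x))
p(J(-5)) - 1/130562 = (-55747 - 1457*0 + 3*0²) - 1/130562 = (-55747 + 0 + 3*0) - 1*1/130562 = (-55747 + 0 + 0) - 1/130562 = -55747 - 1/130562 = -7278439815/130562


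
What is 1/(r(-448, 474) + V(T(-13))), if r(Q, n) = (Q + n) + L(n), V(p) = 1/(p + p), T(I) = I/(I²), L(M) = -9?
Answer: 2/21 ≈ 0.095238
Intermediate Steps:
T(I) = 1/I (T(I) = I/I² = 1/I)
V(p) = 1/(2*p)
r(Q, n) = -9 + Q + n (r(Q, n) = (Q + n) - 9 = -9 + Q + n)
1/(r(-448, 474) + V(T(-13))) = 1/((-9 - 448 + 474) + 1/(2*(1/(-13)))) = 1/(17 + 1/(2*(-1/13))) = 1/(17 + (½)*(-13)) = 1/(17 - 13/2) = 1/(21/2) = 2/21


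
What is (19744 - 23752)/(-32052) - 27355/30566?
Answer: -62856161/81641786 ≈ -0.76990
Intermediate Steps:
(19744 - 23752)/(-32052) - 27355/30566 = -4008*(-1/32052) - 27355*1/30566 = 334/2671 - 27355/30566 = -62856161/81641786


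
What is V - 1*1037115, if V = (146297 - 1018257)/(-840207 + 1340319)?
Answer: -64834316105/62514 ≈ -1.0371e+6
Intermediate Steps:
V = -108995/62514 (V = -871960/500112 = -871960*1/500112 = -108995/62514 ≈ -1.7435)
V - 1*1037115 = -108995/62514 - 1*1037115 = -108995/62514 - 1037115 = -64834316105/62514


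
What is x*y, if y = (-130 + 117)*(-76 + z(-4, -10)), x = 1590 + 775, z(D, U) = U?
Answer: 2644070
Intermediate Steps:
x = 2365
y = 1118 (y = (-130 + 117)*(-76 - 10) = -13*(-86) = 1118)
x*y = 2365*1118 = 2644070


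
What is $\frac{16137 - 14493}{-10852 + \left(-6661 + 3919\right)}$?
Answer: $- \frac{822}{6797} \approx -0.12094$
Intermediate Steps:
$\frac{16137 - 14493}{-10852 + \left(-6661 + 3919\right)} = \frac{1644}{-10852 - 2742} = \frac{1644}{-13594} = 1644 \left(- \frac{1}{13594}\right) = - \frac{822}{6797}$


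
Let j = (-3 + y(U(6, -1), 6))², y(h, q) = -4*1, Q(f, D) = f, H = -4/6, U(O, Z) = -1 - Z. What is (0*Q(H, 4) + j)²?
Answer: 2401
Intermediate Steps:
H = -⅔ (H = -4*⅙ = -⅔ ≈ -0.66667)
y(h, q) = -4
j = 49 (j = (-3 - 4)² = (-7)² = 49)
(0*Q(H, 4) + j)² = (0*(-⅔) + 49)² = (0 + 49)² = 49² = 2401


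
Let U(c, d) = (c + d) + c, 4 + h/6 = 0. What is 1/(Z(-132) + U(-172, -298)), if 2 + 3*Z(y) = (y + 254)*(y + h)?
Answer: -3/20960 ≈ -0.00014313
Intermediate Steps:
h = -24 (h = -24 + 6*0 = -24 + 0 = -24)
Z(y) = -⅔ + (-24 + y)*(254 + y)/3 (Z(y) = -⅔ + ((y + 254)*(y - 24))/3 = -⅔ + ((254 + y)*(-24 + y))/3 = -⅔ + ((-24 + y)*(254 + y))/3 = -⅔ + (-24 + y)*(254 + y)/3)
U(c, d) = d + 2*c
1/(Z(-132) + U(-172, -298)) = 1/((-6098/3 + (⅓)*(-132)² + (230/3)*(-132)) + (-298 + 2*(-172))) = 1/((-6098/3 + (⅓)*17424 - 10120) + (-298 - 344)) = 1/((-6098/3 + 5808 - 10120) - 642) = 1/(-19034/3 - 642) = 1/(-20960/3) = -3/20960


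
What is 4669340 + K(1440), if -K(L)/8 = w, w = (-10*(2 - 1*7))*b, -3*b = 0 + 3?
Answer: 4669740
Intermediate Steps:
b = -1 (b = -(0 + 3)/3 = -⅓*3 = -1)
w = -50 (w = -10*(2 - 1*7)*(-1) = -10*(2 - 7)*(-1) = -10*(-5)*(-1) = 50*(-1) = -50)
K(L) = 400 (K(L) = -8*(-50) = 400)
4669340 + K(1440) = 4669340 + 400 = 4669740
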